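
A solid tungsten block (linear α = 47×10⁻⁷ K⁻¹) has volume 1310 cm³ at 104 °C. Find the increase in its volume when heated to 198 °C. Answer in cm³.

Isotropic solid: β ≈ 3α = 1.4×10⁻⁵ /K; ΔT = 94 K
ΔV = 3αV₀ΔT = 3(47×10⁻⁷)(1310)(94) = 1.74 cm³

ΔV = 1.74 cm³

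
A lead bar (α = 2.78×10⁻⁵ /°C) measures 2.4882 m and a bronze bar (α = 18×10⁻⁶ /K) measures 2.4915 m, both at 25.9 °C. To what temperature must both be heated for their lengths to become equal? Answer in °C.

L₁(1 + α₁ΔT) = L₂(1 + α₂ΔT) ⇒ ΔT = (L₂ − L₁)/(α₁L₁ − α₂L₂)
L₂ − L₁ = 2.4915 − 2.4882 = 3.30×10⁻³ m
α₁L₁ − α₂L₂ = 2.78×10⁻⁵×2.4882 − 18×10⁻⁶×2.4915 = 2.432496×10⁻⁵ m/K
ΔT = 3.30×10⁻³ / 2.432496×10⁻⁵ = 135.663 K
T = 25.9 + 135.663 = 161.563 °C

T = 161.6 °C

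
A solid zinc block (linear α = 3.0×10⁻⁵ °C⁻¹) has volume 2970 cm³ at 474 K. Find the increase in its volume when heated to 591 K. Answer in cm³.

Isotropic solid: β ≈ 3α = 9.0×10⁻⁵ /K; ΔT = 117 K
ΔV = 3αV₀ΔT = 3(3.0×10⁻⁵)(2970)(117) = 31.3 cm³

ΔV = 31.3 cm³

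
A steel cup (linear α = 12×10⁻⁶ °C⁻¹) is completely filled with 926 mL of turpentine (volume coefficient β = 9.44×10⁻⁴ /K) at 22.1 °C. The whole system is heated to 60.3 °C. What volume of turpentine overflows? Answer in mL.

The cup also expands: β_container ≈ 3α = 3.6×10⁻⁵ /K
Net overflow = V₀(β_liq − 3α_cont)ΔT
β − 3α = 9.44×10⁻⁴ − 3.6×10⁻⁵ = 9.08×10⁻⁴ /K; ΔT = 38.2 K
ΔV = 926 × 9.08×10⁻⁴ × 38.2 = 32.1 mL

32.1 mL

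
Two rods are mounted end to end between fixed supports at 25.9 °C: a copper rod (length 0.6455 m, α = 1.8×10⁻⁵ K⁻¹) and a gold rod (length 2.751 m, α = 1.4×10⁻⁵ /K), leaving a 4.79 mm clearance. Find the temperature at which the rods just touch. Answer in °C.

T = 121 °C

Gap closes when ΔL₁ + ΔL₂ = 4.79 mm = 4.79×10⁻³ m
(α₁L₁ + α₂L₂)ΔT = g
α₁L₁ + α₂L₂ = 1.8×10⁻⁵×0.6455 + 1.4×10⁻⁵×2.751 = 5.0133×10⁻⁵ m/K
ΔT = 4.79×10⁻³ / 5.0133×10⁻⁵ = 95.55 K
T = 25.9 + 95.55 = 121.45 °C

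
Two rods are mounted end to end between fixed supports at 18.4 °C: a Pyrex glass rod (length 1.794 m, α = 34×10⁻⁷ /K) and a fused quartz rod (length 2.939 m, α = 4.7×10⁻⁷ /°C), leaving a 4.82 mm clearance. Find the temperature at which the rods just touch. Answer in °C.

T = 663 °C

Gap closes when ΔL₁ + ΔL₂ = 4.82 mm = 4.82×10⁻³ m
(α₁L₁ + α₂L₂)ΔT = g
α₁L₁ + α₂L₂ = 34×10⁻⁷×1.794 + 4.7×10⁻⁷×2.939 = 7.48093×10⁻⁶ m/K
ΔT = 4.82×10⁻³ / 7.48093×10⁻⁶ = 644.30 K
T = 18.4 + 644.30 = 662.70 °C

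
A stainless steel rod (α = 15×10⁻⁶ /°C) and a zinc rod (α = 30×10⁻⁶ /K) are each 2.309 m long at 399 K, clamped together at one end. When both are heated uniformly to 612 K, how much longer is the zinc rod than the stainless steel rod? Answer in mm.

7.38 mm

ΔT = 213 K
stainless steel: ΔL = 15×10⁻⁶ × 2.309 m × 213 = 7.3773×10⁻³ m = 7.3773 mm
zinc: ΔL = 30×10⁻⁶ × 2.309 m × 213 = 1.4755×10⁻² m = 14.755 mm
difference = 14.755 − 7.3773 = 7.3777 mm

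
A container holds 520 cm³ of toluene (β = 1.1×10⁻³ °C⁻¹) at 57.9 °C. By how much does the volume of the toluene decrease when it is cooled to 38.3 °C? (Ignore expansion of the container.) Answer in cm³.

|ΔT| = |38.3 − 57.9| = 19.6 K
ΔV = βV₀ΔT = (1.1×10⁻³)(520)(19.6) = 11.2 cm³

ΔV = 11.2 cm³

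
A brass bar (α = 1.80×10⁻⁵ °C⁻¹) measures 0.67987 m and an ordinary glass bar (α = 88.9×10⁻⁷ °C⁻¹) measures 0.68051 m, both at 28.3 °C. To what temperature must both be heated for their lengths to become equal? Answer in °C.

Equal length when α₁L₁ΔT − α₂L₂ΔT = L₂ − L₁ = 6.40×10⁻⁴ m
α₁L₁ = 1.223766×10⁻⁵, α₂L₂ = 6.0497339×10⁻⁶ → Δ(αL) = 6.1879261×10⁻⁶ m/K
ΔT = 6.40×10⁻⁴ / 6.1879261×10⁻⁶ = 103.427 K, so T = 28.3 + 103.427 = 131.727 °C

T = 131.7 °C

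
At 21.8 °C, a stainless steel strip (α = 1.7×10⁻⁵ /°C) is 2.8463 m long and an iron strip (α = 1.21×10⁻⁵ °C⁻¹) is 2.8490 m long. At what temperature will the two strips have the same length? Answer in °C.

T = 215.8 °C

L₁(1 + α₁ΔT) = L₂(1 + α₂ΔT) ⇒ ΔT = (L₂ − L₁)/(α₁L₁ − α₂L₂)
L₂ − L₁ = 2.8490 − 2.8463 = 2.70×10⁻³ m
α₁L₁ − α₂L₂ = 1.7×10⁻⁵×2.8463 − 1.21×10⁻⁵×2.8490 = 1.39142×10⁻⁵ m/K
ΔT = 2.70×10⁻³ / 1.39142×10⁻⁵ = 194.046 K
T = 21.8 + 194.046 = 215.846 °C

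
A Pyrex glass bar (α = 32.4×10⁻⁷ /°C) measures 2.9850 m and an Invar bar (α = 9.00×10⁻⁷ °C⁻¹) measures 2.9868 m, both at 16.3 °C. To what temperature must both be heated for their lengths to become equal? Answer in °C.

Equal length when α₁L₁ΔT − α₂L₂ΔT = L₂ − L₁ = 1.80×10⁻³ m
α₁L₁ = 9.6714×10⁻⁶, α₂L₂ = 2.68812×10⁻⁶ → Δ(αL) = 6.98328×10⁻⁶ m/K
ΔT = 1.80×10⁻³ / 6.98328×10⁻⁶ = 257.759 K, so T = 16.3 + 257.759 = 274.059 °C

T = 274.1 °C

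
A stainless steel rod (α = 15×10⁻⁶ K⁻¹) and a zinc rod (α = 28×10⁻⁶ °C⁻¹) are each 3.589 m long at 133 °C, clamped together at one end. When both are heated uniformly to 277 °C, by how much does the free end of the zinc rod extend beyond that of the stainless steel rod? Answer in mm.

ΔT = 144 K
stainless steel: ΔL = 15×10⁻⁶ × 3.589 m × 144 = 7.7522×10⁻³ m = 7.7522 mm
zinc: ΔL = 28×10⁻⁶ × 3.589 m × 144 = 1.4471×10⁻² m = 14.471 mm
difference = 14.471 − 7.7522 = 6.7188 mm

6.72 mm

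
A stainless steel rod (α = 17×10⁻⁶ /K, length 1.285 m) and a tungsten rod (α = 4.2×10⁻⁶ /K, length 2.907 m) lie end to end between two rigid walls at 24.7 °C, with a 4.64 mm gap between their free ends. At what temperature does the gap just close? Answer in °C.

T = 161 °C

α₁L₁ = 2.1845×10⁻⁵ m/K, α₂L₂ = 1.22094×10⁻⁵ m/K → total 3.40544×10⁻⁵ m/K
ΔT = g/(α₁L₁+α₂L₂) = 4.64×10⁻³ / 3.40544×10⁻⁵ = 136.25 K
T = 24.7 + 136.25 = 160.95 °C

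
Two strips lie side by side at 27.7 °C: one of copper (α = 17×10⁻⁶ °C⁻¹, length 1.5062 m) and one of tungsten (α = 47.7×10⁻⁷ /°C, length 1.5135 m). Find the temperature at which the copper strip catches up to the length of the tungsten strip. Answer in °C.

L₁(1 + α₁ΔT) = L₂(1 + α₂ΔT) ⇒ ΔT = (L₂ − L₁)/(α₁L₁ − α₂L₂)
L₂ − L₁ = 1.5135 − 1.5062 = 7.30×10⁻³ m
α₁L₁ − α₂L₂ = 17×10⁻⁶×1.5062 − 47.7×10⁻⁷×1.5135 = 1.8386005×10⁻⁵ m/K
ΔT = 7.30×10⁻³ / 1.8386005×10⁻⁵ = 397.041 K
T = 27.7 + 397.041 = 424.741 °C

T = 424.7 °C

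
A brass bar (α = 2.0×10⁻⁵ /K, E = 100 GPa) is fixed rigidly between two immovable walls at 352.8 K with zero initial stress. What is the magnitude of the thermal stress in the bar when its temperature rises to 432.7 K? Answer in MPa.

σ = 160 MPa

Fully constrained: the free strain ε = αΔT is blocked, so σ = Eε = EαΔT.
|ΔT| = 79.9 K
σ = 100×10⁹ × 2.0×10⁻⁵ × 79.9 = 1.60×10⁸ Pa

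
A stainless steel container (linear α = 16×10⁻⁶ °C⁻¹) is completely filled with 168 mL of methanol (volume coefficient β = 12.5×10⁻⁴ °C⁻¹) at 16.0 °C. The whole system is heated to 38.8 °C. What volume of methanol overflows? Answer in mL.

The container also expands: β_container ≈ 3α = 4.8×10⁻⁵ /K
Net overflow = V₀(β_liq − 3α_cont)ΔT
β − 3α = 1.25×10⁻³ − 4.8×10⁻⁵ = 1.202×10⁻³ /K; ΔT = 22.8 K
ΔV = 168 × 1.202×10⁻³ × 22.8 = 4.60 mL

4.60 mL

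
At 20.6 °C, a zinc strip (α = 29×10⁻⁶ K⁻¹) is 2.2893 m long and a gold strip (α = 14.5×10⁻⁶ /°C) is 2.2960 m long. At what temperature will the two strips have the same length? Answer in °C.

L₁(1 + α₁ΔT) = L₂(1 + α₂ΔT) ⇒ ΔT = (L₂ − L₁)/(α₁L₁ − α₂L₂)
L₂ − L₁ = 2.2960 − 2.2893 = 6.70×10⁻³ m
α₁L₁ − α₂L₂ = 29×10⁻⁶×2.2893 − 14.5×10⁻⁶×2.2960 = 3.30977×10⁻⁵ m/K
ΔT = 6.70×10⁻³ / 3.30977×10⁻⁵ = 202.431 K
T = 20.6 + 202.431 = 223.031 °C

T = 223.0 °C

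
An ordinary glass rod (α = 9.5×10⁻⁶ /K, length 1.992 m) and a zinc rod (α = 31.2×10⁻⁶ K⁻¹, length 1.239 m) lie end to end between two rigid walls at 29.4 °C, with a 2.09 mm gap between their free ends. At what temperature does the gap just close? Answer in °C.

Gap closes when ΔL₁ + ΔL₂ = 2.09 mm = 2.09×10⁻³ m
(α₁L₁ + α₂L₂)ΔT = g
α₁L₁ + α₂L₂ = 9.5×10⁻⁶×1.992 + 31.2×10⁻⁶×1.239 = 5.75808×10⁻⁵ m/K
ΔT = 2.09×10⁻³ / 5.75808×10⁻⁵ = 36.297 K
T = 29.4 + 36.297 = 65.697 °C

T = 65.7 °C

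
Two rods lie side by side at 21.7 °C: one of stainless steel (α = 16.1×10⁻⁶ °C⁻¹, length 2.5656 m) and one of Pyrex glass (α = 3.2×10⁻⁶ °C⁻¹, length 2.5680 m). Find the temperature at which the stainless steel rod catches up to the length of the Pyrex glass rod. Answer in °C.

T = 94.23 °C

L₁(1 + α₁ΔT) = L₂(1 + α₂ΔT) ⇒ ΔT = (L₂ − L₁)/(α₁L₁ − α₂L₂)
L₂ − L₁ = 2.5680 − 2.5656 = 2.40×10⁻³ m
α₁L₁ − α₂L₂ = 16.1×10⁻⁶×2.5656 − 3.2×10⁻⁶×2.5680 = 3.308856×10⁻⁵ m/K
ΔT = 2.40×10⁻³ / 3.308856×10⁻⁵ = 72.5326 K
T = 21.7 + 72.5326 = 94.2326 °C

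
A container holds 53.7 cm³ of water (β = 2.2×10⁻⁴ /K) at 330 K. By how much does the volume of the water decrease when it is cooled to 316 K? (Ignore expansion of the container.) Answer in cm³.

ΔV = 0.165 cm³

|ΔT| = |316 − 330| = 14 K
ΔV = βV₀ΔT = (2.2×10⁻⁴)(53.7)(14) = 0.165 cm³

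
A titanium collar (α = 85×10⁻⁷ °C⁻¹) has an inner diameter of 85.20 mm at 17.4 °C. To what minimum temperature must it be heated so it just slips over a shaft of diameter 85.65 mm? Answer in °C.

T = 639 °C

Required Δd = 85.65 − 85.20 = 0.45 mm
Δd = αd₀ΔT ⇒ ΔT = Δd/(αd₀) = 0.45 / (85×10⁻⁷ × 85.20) = 621.38 K
T_min = 17.4 + 621.38 = 638.78 °C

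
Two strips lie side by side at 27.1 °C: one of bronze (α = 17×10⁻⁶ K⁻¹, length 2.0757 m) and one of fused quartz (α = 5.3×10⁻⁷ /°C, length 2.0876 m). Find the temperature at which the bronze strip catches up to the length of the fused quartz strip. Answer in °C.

T = 375.3 °C

L₁(1 + α₁ΔT) = L₂(1 + α₂ΔT) ⇒ ΔT = (L₂ − L₁)/(α₁L₁ − α₂L₂)
L₂ − L₁ = 2.0876 − 2.0757 = 1.19×10⁻² m
α₁L₁ − α₂L₂ = 17×10⁻⁶×2.0757 − 5.3×10⁻⁷×2.0876 = 3.4180472×10⁻⁵ m/K
ΔT = 1.19×10⁻² / 3.4180472×10⁻⁵ = 348.152 K
T = 27.1 + 348.152 = 375.252 °C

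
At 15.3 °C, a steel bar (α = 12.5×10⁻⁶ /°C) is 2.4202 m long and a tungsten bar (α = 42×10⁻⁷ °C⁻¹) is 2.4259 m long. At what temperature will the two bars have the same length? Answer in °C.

T = 299.4 °C

Equal length when α₁L₁ΔT − α₂L₂ΔT = L₂ − L₁ = 5.70×10⁻³ m
α₁L₁ = 3.02525×10⁻⁵, α₂L₂ = 1.018878×10⁻⁵ → Δ(αL) = 2.006372×10⁻⁵ m/K
ΔT = 5.70×10⁻³ / 2.006372×10⁻⁵ = 284.095 K, so T = 15.3 + 284.095 = 299.395 °C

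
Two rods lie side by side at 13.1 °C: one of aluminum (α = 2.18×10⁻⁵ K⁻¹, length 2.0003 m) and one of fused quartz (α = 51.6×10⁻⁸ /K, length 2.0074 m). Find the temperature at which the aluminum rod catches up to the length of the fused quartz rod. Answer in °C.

T = 179.9 °C

Equal length when α₁L₁ΔT − α₂L₂ΔT = L₂ − L₁ = 7.10×10⁻³ m
α₁L₁ = 4.360654×10⁻⁵, α₂L₂ = 1.0358184×10⁻⁶ → Δ(αL) = 4.25707216×10⁻⁵ m/K
ΔT = 7.10×10⁻³ / 4.25707216×10⁻⁵ = 166.781 K, so T = 13.1 + 166.781 = 179.881 °C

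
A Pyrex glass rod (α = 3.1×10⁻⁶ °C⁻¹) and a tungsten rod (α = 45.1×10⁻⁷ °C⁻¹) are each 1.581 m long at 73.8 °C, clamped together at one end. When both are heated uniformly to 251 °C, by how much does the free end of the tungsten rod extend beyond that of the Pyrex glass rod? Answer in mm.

ΔT = 177.2 K
Pyrex glass: ΔL = 3.1×10⁻⁶ × 1.581 m × 177.2 = 8.6847×10⁻⁴ m = 0.86847 mm
tungsten: ΔL = 45.1×10⁻⁷ × 1.581 m × 177.2 = 1.2635×10⁻³ m = 1.2635 mm
difference = 1.2635 − 0.86847 = 0.39503 mm

0.395 mm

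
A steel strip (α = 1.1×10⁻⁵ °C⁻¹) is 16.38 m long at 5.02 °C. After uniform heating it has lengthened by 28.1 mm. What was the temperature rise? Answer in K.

ΔL = αL₀ΔT ⇒ ΔT = ΔL / (αL₀)
ΔT = 28.1×10⁻³ m / (1.1×10⁻⁵ × 16.38 m) = 155.96 K

ΔT = 156 K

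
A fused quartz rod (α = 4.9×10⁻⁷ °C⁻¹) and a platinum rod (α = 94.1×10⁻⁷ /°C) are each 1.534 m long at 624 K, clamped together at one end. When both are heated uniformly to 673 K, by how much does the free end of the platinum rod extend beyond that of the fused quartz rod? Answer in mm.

0.670 mm

ΔT = 49 K
fused quartz: ΔL = 4.9×10⁻⁷ × 1.534 m × 49 = 3.6831×10⁻⁵ m = 0.036831 mm
platinum: ΔL = 94.1×10⁻⁷ × 1.534 m × 49 = 7.0731×10⁻⁴ m = 0.70731 mm
difference = 0.70731 − 0.036831 = 0.670479 mm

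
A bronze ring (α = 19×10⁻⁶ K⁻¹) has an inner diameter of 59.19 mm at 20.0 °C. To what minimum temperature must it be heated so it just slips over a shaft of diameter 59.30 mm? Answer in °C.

T = 118 °C

Required Δd = 59.30 − 59.19 = 0.11 mm
Δd = αd₀ΔT ⇒ ΔT = Δd/(αd₀) = 0.11 / (19×10⁻⁶ × 59.19) = 97.81 K
T_min = 20.0 + 97.81 = 117.81 °C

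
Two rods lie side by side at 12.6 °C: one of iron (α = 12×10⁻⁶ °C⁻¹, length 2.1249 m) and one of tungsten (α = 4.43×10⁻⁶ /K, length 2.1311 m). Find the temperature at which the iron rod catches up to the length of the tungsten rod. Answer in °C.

T = 398.7 °C

Equal length when α₁L₁ΔT − α₂L₂ΔT = L₂ − L₁ = 6.20×10⁻³ m
α₁L₁ = 2.54988×10⁻⁵, α₂L₂ = 9.440773×10⁻⁶ → Δ(αL) = 1.6058027×10⁻⁵ m/K
ΔT = 6.20×10⁻³ / 1.6058027×10⁻⁵ = 386.100 K, so T = 12.6 + 386.100 = 398.700 °C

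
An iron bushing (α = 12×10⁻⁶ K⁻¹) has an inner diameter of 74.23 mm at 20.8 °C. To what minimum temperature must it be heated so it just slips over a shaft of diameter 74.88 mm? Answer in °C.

Required Δd = 74.88 − 74.23 = 0.65 mm
Δd = αd₀ΔT ⇒ ΔT = Δd/(αd₀) = 0.65 / (12×10⁻⁶ × 74.23) = 729.71 K
T_min = 20.8 + 729.71 = 750.51 °C

T = 751 °C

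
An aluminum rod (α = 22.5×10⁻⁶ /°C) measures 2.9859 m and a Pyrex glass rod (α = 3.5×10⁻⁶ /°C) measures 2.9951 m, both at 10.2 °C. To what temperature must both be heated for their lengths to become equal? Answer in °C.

T = 172.5 °C

L₁(1 + α₁ΔT) = L₂(1 + α₂ΔT) ⇒ ΔT = (L₂ − L₁)/(α₁L₁ − α₂L₂)
L₂ − L₁ = 2.9951 − 2.9859 = 9.20×10⁻³ m
α₁L₁ − α₂L₂ = 22.5×10⁻⁶×2.9859 − 3.5×10⁻⁶×2.9951 = 5.66999×10⁻⁵ m/K
ΔT = 9.20×10⁻³ / 5.66999×10⁻⁵ = 162.258 K
T = 10.2 + 162.258 = 172.458 °C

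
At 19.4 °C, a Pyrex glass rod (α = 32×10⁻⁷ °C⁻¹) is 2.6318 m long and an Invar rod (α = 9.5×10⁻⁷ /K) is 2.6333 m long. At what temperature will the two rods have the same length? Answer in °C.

L₁(1 + α₁ΔT) = L₂(1 + α₂ΔT) ⇒ ΔT = (L₂ − L₁)/(α₁L₁ − α₂L₂)
L₂ − L₁ = 2.6333 − 2.6318 = 1.50×10⁻³ m
α₁L₁ − α₂L₂ = 32×10⁻⁷×2.6318 − 9.5×10⁻⁷×2.6333 = 5.920125×10⁻⁶ m/K
ΔT = 1.50×10⁻³ / 5.920125×10⁻⁶ = 253.373 K
T = 19.4 + 253.373 = 272.773 °C

T = 272.8 °C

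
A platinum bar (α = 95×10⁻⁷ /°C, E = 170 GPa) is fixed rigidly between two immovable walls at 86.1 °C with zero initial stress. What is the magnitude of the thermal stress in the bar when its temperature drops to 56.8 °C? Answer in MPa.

σ = 47.3 MPa

Fully constrained: the free strain ε = αΔT is blocked, so σ = Eε = EαΔT.
|ΔT| = 29.3 K
σ = 170×10⁹ × 95×10⁻⁷ × 29.3 = 4.73×10⁷ Pa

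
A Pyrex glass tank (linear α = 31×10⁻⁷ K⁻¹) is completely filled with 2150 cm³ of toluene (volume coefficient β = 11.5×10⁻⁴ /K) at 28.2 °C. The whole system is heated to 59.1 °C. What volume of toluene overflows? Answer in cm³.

The tank also expands: β_container ≈ 3α = 9.3×10⁻⁶ /K
Net overflow = V₀(β_liq − 3α_cont)ΔT
β − 3α = 1.15×10⁻³ − 9.3×10⁻⁶ = 1.1407×10⁻³ /K; ΔT = 30.9 K
ΔV = 2150 × 1.1407×10⁻³ × 30.9 = 75.8 cm³

75.8 cm³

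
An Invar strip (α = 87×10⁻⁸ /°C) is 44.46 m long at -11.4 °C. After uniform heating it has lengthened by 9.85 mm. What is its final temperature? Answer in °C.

ΔL = αL₀ΔT ⇒ ΔT = ΔL / (αL₀)
ΔT = 9.85×10⁻³ m / (87×10⁻⁸ × 44.46 m) = 254.65 K
T = -11.4 + 254.65 = 243.25 °C

T = 243 °C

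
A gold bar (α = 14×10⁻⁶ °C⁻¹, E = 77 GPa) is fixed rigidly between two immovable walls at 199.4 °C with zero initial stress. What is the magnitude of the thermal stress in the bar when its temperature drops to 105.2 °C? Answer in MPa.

Fully constrained: the free strain ε = αΔT is blocked, so σ = Eε = EαΔT.
|ΔT| = 94.2 K
σ = 77.0×10⁹ × 14×10⁻⁶ × 94.2 = 1.02×10⁸ Pa

σ = 102 MPa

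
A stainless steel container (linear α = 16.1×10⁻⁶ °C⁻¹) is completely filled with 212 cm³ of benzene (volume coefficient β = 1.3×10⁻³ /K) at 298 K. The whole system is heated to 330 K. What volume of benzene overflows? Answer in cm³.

The container also expands: β_container ≈ 3α = 4.83×10⁻⁵ /K
Net overflow = V₀(β_liq − 3α_cont)ΔT
β − 3α = 1.30×10⁻³ − 4.83×10⁻⁵ = 1.2517×10⁻³ /K; ΔT = 32 K
ΔV = 212 × 1.2517×10⁻³ × 32 = 8.49 cm³

8.49 cm³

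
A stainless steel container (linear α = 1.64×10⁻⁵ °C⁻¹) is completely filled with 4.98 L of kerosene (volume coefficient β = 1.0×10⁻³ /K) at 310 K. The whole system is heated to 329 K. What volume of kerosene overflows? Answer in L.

The container also expands: β_container ≈ 3α = 4.92×10⁻⁵ /K
Net overflow = V₀(β_liq − 3α_cont)ΔT
β − 3α = 1.00×10⁻³ − 4.92×10⁻⁵ = 9.508×10⁻⁴ /K; ΔT = 19 K
ΔV = 4.98 × 9.508×10⁻⁴ × 19 = 0.0900 L

0.0900 L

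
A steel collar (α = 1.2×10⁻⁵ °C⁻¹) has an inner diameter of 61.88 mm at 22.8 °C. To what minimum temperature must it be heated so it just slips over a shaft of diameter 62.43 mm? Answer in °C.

T = 763 °C

Required Δd = 62.43 − 61.88 = 0.55 mm
Δd = αd₀ΔT ⇒ ΔT = Δd/(αd₀) = 0.55 / (1.2×10⁻⁵ × 61.88) = 740.68 K
T_min = 22.8 + 740.68 = 763.48 °C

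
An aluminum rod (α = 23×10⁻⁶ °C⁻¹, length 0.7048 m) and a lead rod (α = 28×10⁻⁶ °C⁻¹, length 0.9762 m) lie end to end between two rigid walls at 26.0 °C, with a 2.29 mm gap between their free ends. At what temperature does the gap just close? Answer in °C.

T = 78.6 °C

Gap closes when ΔL₁ + ΔL₂ = 2.29 mm = 2.29×10⁻³ m
(α₁L₁ + α₂L₂)ΔT = g
α₁L₁ + α₂L₂ = 23×10⁻⁶×0.7048 + 28×10⁻⁶×0.9762 = 4.3544×10⁻⁵ m/K
ΔT = 2.29×10⁻³ / 4.3544×10⁻⁵ = 52.590 K
T = 26.0 + 52.590 = 78.590 °C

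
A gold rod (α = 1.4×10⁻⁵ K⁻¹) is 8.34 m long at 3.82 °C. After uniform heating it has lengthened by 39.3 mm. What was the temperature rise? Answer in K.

ΔT = 337 K

ΔL = αL₀ΔT ⇒ ΔT = ΔL / (αL₀)
ΔT = 39.3×10⁻³ m / (1.4×10⁻⁵ × 8.34 m) = 336.59 K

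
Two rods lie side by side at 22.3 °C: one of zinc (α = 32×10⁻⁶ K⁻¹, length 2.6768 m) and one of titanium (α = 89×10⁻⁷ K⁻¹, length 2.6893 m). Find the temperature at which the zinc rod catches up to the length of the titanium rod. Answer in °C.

Equal length when α₁L₁ΔT − α₂L₂ΔT = L₂ − L₁ = 1.25×10⁻² m
α₁L₁ = 8.56576×10⁻⁵, α₂L₂ = 2.393477×10⁻⁵ → Δ(αL) = 6.172283×10⁻⁵ m/K
ΔT = 1.25×10⁻² / 6.172283×10⁻⁵ = 202.518 K, so T = 22.3 + 202.518 = 224.818 °C

T = 224.8 °C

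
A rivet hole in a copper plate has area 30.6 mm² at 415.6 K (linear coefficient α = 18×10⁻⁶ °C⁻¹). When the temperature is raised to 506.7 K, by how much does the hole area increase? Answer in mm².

Area coefficient ≈ 2α; |ΔT| = 91.1 K
ΔA = 2αA₀ΔT = 2(18×10⁻⁶)(30.6)(91.1) = 0.100 mm²

ΔA = 0.100 mm²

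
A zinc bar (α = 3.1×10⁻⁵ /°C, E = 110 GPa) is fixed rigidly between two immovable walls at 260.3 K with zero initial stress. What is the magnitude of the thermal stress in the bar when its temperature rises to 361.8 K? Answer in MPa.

Fully constrained: the free strain ε = αΔT is blocked, so σ = Eε = EαΔT.
|ΔT| = 101.5 K
σ = 110×10⁹ × 3.1×10⁻⁵ × 101.5 = 3.46×10⁸ Pa

σ = 346 MPa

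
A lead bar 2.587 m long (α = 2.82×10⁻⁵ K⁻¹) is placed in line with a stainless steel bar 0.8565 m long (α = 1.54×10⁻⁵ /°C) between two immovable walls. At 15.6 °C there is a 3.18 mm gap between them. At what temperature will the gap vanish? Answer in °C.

T = 52.5 °C

α₁L₁ = 7.29534×10⁻⁵ m/K, α₂L₂ = 1.31901×10⁻⁵ m/K → total 8.61435×10⁻⁵ m/K
ΔT = g/(α₁L₁+α₂L₂) = 3.18×10⁻³ / 8.61435×10⁻⁵ = 36.915 K
T = 15.6 + 36.915 = 52.515 °C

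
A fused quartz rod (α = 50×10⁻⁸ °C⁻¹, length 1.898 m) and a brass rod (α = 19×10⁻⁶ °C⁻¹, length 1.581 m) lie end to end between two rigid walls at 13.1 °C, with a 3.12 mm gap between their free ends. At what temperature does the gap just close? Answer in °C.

α₁L₁ = 9.490×10⁻⁷ m/K, α₂L₂ = 3.0039×10⁻⁵ m/K → total 3.0988×10⁻⁵ m/K
ΔT = g/(α₁L₁+α₂L₂) = 3.12×10⁻³ / 3.0988×10⁻⁵ = 100.68 K
T = 13.1 + 100.68 = 113.78 °C

T = 114 °C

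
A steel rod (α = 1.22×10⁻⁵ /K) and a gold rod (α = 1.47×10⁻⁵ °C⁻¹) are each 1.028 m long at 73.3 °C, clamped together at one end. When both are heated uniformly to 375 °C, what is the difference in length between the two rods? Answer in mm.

0.775 mm

ΔT = 301.7 K
steel: ΔL = 1.22×10⁻⁵ × 1.028 m × 301.7 = 3.7838×10⁻³ m = 3.7838 mm
gold: ΔL = 1.47×10⁻⁵ × 1.028 m × 301.7 = 4.5592×10⁻³ m = 4.5592 mm
difference = 4.5592 − 3.7838 = 0.7754 mm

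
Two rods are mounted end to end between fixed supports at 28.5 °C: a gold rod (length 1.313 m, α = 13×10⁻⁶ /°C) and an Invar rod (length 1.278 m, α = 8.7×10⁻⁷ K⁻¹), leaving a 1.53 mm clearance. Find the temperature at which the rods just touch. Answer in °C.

Gap closes when ΔL₁ + ΔL₂ = 1.53 mm = 1.53×10⁻³ m
(α₁L₁ + α₂L₂)ΔT = g
α₁L₁ + α₂L₂ = 13×10⁻⁶×1.313 + 8.7×10⁻⁷×1.278 = 1.818086×10⁻⁵ m/K
ΔT = 1.53×10⁻³ / 1.818086×10⁻⁵ = 84.15 K
T = 28.5 + 84.15 = 112.65 °C

T = 113 °C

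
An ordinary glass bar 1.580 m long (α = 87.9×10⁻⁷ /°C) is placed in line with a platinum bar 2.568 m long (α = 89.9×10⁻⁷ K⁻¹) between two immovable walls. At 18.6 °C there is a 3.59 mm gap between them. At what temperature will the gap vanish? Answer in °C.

T = 116 °C

Gap closes when ΔL₁ + ΔL₂ = 3.59 mm = 3.59×10⁻³ m
(α₁L₁ + α₂L₂)ΔT = g
α₁L₁ + α₂L₂ = 87.9×10⁻⁷×1.580 + 89.9×10⁻⁷×2.568 = 3.697452×10⁻⁵ m/K
ΔT = 3.59×10⁻³ / 3.697452×10⁻⁵ = 97.09 K
T = 18.6 + 97.09 = 115.69 °C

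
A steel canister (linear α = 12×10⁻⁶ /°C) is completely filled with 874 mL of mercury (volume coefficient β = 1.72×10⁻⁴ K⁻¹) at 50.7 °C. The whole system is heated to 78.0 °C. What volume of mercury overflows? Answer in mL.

3.24 mL

The canister also expands: β_container ≈ 3α = 3.6×10⁻⁵ /K
Net overflow = V₀(β_liq − 3α_cont)ΔT
β − 3α = 1.72×10⁻⁴ − 3.6×10⁻⁵ = 1.36×10⁻⁴ /K; ΔT = 27.3 K
ΔV = 874 × 1.36×10⁻⁴ × 27.3 = 3.24 mL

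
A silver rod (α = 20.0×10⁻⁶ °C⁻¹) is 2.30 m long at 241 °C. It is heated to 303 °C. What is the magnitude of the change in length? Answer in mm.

|ΔT| = |303 − 241| = 62 K
ΔL = αL₀ΔT = (20.0×10⁻⁶)(2.30)(62) = 2.85×10⁻³ m

ΔL = 2.85 mm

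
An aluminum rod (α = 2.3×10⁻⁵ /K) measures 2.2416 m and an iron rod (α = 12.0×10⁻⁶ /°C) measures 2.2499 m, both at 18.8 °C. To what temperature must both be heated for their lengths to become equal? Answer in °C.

T = 356.8 °C

L₁(1 + α₁ΔT) = L₂(1 + α₂ΔT) ⇒ ΔT = (L₂ − L₁)/(α₁L₁ − α₂L₂)
L₂ − L₁ = 2.2499 − 2.2416 = 8.30×10⁻³ m
α₁L₁ − α₂L₂ = 2.3×10⁻⁵×2.2416 − 12.0×10⁻⁶×2.2499 = 2.4558×10⁻⁵ m/K
ΔT = 8.30×10⁻³ / 2.4558×10⁻⁵ = 337.975 K
T = 18.8 + 337.975 = 356.775 °C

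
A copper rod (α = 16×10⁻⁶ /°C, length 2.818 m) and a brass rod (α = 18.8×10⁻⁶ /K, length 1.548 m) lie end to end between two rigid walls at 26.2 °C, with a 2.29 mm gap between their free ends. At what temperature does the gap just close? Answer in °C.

Gap closes when ΔL₁ + ΔL₂ = 2.29 mm = 2.29×10⁻³ m
(α₁L₁ + α₂L₂)ΔT = g
α₁L₁ + α₂L₂ = 16×10⁻⁶×2.818 + 18.8×10⁻⁶×1.548 = 7.41904×10⁻⁵ m/K
ΔT = 2.29×10⁻³ / 7.41904×10⁻⁵ = 30.867 K
T = 26.2 + 30.867 = 57.067 °C

T = 57.1 °C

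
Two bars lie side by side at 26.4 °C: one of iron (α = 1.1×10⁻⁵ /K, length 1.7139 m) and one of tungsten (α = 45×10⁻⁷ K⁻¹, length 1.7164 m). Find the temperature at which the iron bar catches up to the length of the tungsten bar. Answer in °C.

L₁(1 + α₁ΔT) = L₂(1 + α₂ΔT) ⇒ ΔT = (L₂ − L₁)/(α₁L₁ − α₂L₂)
L₂ − L₁ = 1.7164 − 1.7139 = 2.50×10⁻³ m
α₁L₁ − α₂L₂ = 1.1×10⁻⁵×1.7139 − 45×10⁻⁷×1.7164 = 1.11291×10⁻⁵ m/K
ΔT = 2.50×10⁻³ / 1.11291×10⁻⁵ = 224.636 K
T = 26.4 + 224.636 = 251.036 °C

T = 251.0 °C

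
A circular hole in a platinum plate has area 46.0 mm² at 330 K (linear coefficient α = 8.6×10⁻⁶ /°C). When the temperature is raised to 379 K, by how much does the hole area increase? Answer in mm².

ΔA = 0.0388 mm²

Area coefficient ≈ 2α; |ΔT| = 49 K
ΔA = 2αA₀ΔT = 2(8.6×10⁻⁶)(46.0)(49) = 0.0388 mm²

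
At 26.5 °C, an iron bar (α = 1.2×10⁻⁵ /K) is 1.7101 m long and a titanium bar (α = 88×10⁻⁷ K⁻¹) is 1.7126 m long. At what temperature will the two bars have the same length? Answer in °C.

L₁(1 + α₁ΔT) = L₂(1 + α₂ΔT) ⇒ ΔT = (L₂ − L₁)/(α₁L₁ − α₂L₂)
L₂ − L₁ = 1.7126 − 1.7101 = 2.50×10⁻³ m
α₁L₁ − α₂L₂ = 1.2×10⁻⁵×1.7101 − 88×10⁻⁷×1.7126 = 5.45032×10⁻⁶ m/K
ΔT = 2.50×10⁻³ / 5.45032×10⁻⁶ = 458.689 K
T = 26.5 + 458.689 = 485.189 °C

T = 485.2 °C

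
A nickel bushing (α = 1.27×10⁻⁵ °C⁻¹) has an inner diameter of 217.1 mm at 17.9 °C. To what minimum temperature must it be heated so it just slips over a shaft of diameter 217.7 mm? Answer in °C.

Required Δd = 217.7 − 217.1 = 0.6 mm
Δd = αd₀ΔT ⇒ ΔT = Δd/(αd₀) = 0.6 / (1.27×10⁻⁵ × 217.1) = 217.61 K
T_min = 17.9 + 217.61 = 235.51 °C

T = 236 °C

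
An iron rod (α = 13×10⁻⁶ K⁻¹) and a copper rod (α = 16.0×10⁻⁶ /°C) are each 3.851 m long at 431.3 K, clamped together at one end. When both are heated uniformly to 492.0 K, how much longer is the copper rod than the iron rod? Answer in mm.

ΔT = 60.7 K
iron: ΔL = 13×10⁻⁶ × 3.851 m × 60.7 = 3.0388×10⁻³ m = 3.0388 mm
copper: ΔL = 16.0×10⁻⁶ × 3.851 m × 60.7 = 3.7401×10⁻³ m = 3.7401 mm
difference = 3.7401 − 3.0388 = 0.7013 mm

0.701 mm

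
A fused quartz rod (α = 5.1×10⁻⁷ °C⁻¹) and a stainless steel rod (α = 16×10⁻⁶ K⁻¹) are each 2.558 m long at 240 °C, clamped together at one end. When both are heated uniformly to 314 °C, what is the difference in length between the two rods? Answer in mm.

2.93 mm

ΔT = 74 K
fused quartz: ΔL = 5.1×10⁻⁷ × 2.558 m × 74 = 9.6539×10⁻⁵ m = 0.096539 mm
stainless steel: ΔL = 16×10⁻⁶ × 2.558 m × 74 = 3.0287×10⁻³ m = 3.0287 mm
difference = 3.0287 − 0.096539 = 2.932161 mm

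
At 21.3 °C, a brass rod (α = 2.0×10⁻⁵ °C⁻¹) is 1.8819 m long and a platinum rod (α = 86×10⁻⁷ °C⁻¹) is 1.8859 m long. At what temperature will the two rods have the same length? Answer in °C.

L₁(1 + α₁ΔT) = L₂(1 + α₂ΔT) ⇒ ΔT = (L₂ − L₁)/(α₁L₁ − α₂L₂)
L₂ − L₁ = 1.8859 − 1.8819 = 4.00×10⁻³ m
α₁L₁ − α₂L₂ = 2.0×10⁻⁵×1.8819 − 86×10⁻⁷×1.8859 = 2.141926×10⁻⁵ m/K
ΔT = 4.00×10⁻³ / 2.141926×10⁻⁵ = 186.748 K
T = 21.3 + 186.748 = 208.048 °C

T = 208.0 °C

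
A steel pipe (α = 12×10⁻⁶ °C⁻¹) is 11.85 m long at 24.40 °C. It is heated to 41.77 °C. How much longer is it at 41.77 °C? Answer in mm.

ΔL = 2.47 mm

|ΔT| = |41.77 − 24.40| = 17.37 K
ΔL = αL₀ΔT = (12×10⁻⁶)(11.85)(17.37) = 2.47×10⁻³ m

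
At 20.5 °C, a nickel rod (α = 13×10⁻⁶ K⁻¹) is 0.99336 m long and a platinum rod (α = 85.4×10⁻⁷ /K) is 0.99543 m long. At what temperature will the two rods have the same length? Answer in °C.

Equal length when α₁L₁ΔT − α₂L₂ΔT = L₂ − L₁ = 2.07×10⁻³ m
α₁L₁ = 1.291368×10⁻⁵, α₂L₂ = 8.5009722×10⁻⁶ → Δ(αL) = 4.4127078×10⁻⁶ m/K
ΔT = 2.07×10⁻³ / 4.4127078×10⁻⁶ = 469.100 K, so T = 20.5 + 469.100 = 489.600 °C

T = 489.6 °C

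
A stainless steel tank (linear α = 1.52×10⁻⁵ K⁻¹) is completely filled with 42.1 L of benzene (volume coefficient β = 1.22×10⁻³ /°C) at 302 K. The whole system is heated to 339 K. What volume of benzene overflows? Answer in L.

1.83 L

The tank also expands: β_container ≈ 3α = 4.56×10⁻⁵ /K
Net overflow = V₀(β_liq − 3α_cont)ΔT
β − 3α = 1.22×10⁻³ − 4.56×10⁻⁵ = 1.1744×10⁻³ /K; ΔT = 37 K
ΔV = 42.1 × 1.1744×10⁻³ × 37 = 1.83 L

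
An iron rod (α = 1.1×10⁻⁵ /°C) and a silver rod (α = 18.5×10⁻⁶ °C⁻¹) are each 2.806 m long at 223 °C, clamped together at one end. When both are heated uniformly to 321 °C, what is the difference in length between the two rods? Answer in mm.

2.06 mm

ΔT = 98 K
iron: ΔL = 1.1×10⁻⁵ × 2.806 m × 98 = 3.0249×10⁻³ m = 3.0249 mm
silver: ΔL = 18.5×10⁻⁶ × 2.806 m × 98 = 5.0873×10⁻³ m = 5.0873 mm
difference = 5.0873 − 3.0249 = 2.0624 mm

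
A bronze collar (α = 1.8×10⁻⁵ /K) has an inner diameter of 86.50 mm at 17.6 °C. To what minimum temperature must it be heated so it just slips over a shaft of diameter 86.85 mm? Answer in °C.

Required Δd = 86.85 − 86.50 = 0.35 mm
Δd = αd₀ΔT ⇒ ΔT = Δd/(αd₀) = 0.35 / (1.8×10⁻⁵ × 86.50) = 224.79 K
T_min = 17.6 + 224.79 = 242.39 °C

T = 242 °C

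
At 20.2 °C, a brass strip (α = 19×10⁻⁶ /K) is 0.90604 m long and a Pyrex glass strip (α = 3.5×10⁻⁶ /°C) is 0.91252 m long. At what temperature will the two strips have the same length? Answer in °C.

L₁(1 + α₁ΔT) = L₂(1 + α₂ΔT) ⇒ ΔT = (L₂ − L₁)/(α₁L₁ − α₂L₂)
L₂ − L₁ = 0.91252 − 0.90604 = 6.48×10⁻³ m
α₁L₁ − α₂L₂ = 19×10⁻⁶×0.90604 − 3.5×10⁻⁶×0.91252 = 1.402094×10⁻⁵ m/K
ΔT = 6.48×10⁻³ / 1.402094×10⁻⁵ = 462.166 K
T = 20.2 + 462.166 = 482.366 °C

T = 482.4 °C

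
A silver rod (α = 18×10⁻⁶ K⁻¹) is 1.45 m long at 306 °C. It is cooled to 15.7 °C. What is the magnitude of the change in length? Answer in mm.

ΔL = 7.58 mm

|ΔT| = |15.7 − 306| = 290.3 K
ΔL = αL₀ΔT = (18×10⁻⁶)(1.45)(290.3) = 7.58×10⁻³ m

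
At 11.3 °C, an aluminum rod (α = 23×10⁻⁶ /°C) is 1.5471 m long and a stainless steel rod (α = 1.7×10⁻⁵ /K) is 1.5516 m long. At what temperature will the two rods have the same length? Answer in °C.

T = 500.1 °C

Equal length when α₁L₁ΔT − α₂L₂ΔT = L₂ − L₁ = 4.50×10⁻³ m
α₁L₁ = 3.55833×10⁻⁵, α₂L₂ = 2.63772×10⁻⁵ → Δ(αL) = 9.2061×10⁻⁶ m/K
ΔT = 4.50×10⁻³ / 9.2061×10⁻⁶ = 488.806 K, so T = 11.3 + 488.806 = 500.106 °C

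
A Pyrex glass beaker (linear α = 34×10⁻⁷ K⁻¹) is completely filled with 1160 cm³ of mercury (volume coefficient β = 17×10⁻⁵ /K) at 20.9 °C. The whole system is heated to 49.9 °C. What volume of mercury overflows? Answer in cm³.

The beaker also expands: β_container ≈ 3α = 1.02×10⁻⁵ /K
Net overflow = V₀(β_liq − 3α_cont)ΔT
β − 3α = 1.70×10⁻⁴ − 1.02×10⁻⁵ = 1.598×10⁻⁴ /K; ΔT = 29.0 K
ΔV = 1160 × 1.598×10⁻⁴ × 29.0 = 5.38 cm³

5.38 cm³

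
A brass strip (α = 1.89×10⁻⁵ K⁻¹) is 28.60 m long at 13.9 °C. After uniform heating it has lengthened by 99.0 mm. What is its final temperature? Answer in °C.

ΔL = αL₀ΔT ⇒ ΔT = ΔL / (αL₀)
ΔT = 99.0×10⁻³ m / (1.89×10⁻⁵ × 28.60 m) = 183.15 K
T = 13.9 + 183.15 = 197.05 °C

T = 197 °C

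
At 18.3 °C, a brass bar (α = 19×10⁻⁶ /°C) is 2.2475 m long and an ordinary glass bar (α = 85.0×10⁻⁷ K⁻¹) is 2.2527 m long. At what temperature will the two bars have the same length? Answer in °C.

L₁(1 + α₁ΔT) = L₂(1 + α₂ΔT) ⇒ ΔT = (L₂ − L₁)/(α₁L₁ − α₂L₂)
L₂ − L₁ = 2.2527 − 2.2475 = 5.20×10⁻³ m
α₁L₁ − α₂L₂ = 19×10⁻⁶×2.2475 − 85.0×10⁻⁷×2.2527 = 2.355455×10⁻⁵ m/K
ΔT = 5.20×10⁻³ / 2.355455×10⁻⁵ = 220.764 K
T = 18.3 + 220.764 = 239.064 °C

T = 239.1 °C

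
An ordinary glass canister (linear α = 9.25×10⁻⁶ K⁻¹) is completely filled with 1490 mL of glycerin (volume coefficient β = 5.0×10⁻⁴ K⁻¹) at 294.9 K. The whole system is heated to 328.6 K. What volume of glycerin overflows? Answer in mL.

The canister also expands: β_container ≈ 3α = 2.775×10⁻⁵ /K
Net overflow = V₀(β_liq − 3α_cont)ΔT
β − 3α = 5.00×10⁻⁴ − 2.775×10⁻⁵ = 4.7225×10⁻⁴ /K; ΔT = 33.7 K
ΔV = 1490 × 4.7225×10⁻⁴ × 33.7 = 23.7 mL

23.7 mL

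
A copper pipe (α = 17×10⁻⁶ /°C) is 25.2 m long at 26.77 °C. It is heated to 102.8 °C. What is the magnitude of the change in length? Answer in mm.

ΔL = 32.6 mm

|ΔT| = |102.8 − 26.77| = 76.03 K
ΔL = αL₀ΔT = (17×10⁻⁶)(25.2)(76.03) = 3.26×10⁻² m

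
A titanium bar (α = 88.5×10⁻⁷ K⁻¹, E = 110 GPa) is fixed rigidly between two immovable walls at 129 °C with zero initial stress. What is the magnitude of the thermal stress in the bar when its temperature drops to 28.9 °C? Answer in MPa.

Fully constrained: the free strain ε = αΔT is blocked, so σ = Eε = EαΔT.
|ΔT| = 100.1 K
σ = 110×10⁹ × 88.5×10⁻⁷ × 100.1 = 9.74×10⁷ Pa

σ = 97.4 MPa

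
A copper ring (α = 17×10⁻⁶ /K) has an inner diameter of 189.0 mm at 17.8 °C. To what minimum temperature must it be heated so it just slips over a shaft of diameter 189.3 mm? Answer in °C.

T = 111 °C

Required Δd = 189.3 − 189.0 = 0.3 mm
Δd = αd₀ΔT ⇒ ΔT = Δd/(αd₀) = 0.3 / (17×10⁻⁶ × 189.0) = 93.37 K
T_min = 17.8 + 93.37 = 111.17 °C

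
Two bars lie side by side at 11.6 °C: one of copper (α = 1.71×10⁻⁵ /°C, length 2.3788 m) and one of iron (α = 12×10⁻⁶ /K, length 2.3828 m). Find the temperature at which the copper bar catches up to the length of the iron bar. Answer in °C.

T = 342.6 °C

L₁(1 + α₁ΔT) = L₂(1 + α₂ΔT) ⇒ ΔT = (L₂ − L₁)/(α₁L₁ − α₂L₂)
L₂ − L₁ = 2.3828 − 2.3788 = 4.00×10⁻³ m
α₁L₁ − α₂L₂ = 1.71×10⁻⁵×2.3788 − 12×10⁻⁶×2.3828 = 1.208388×10⁻⁵ m/K
ΔT = 4.00×10⁻³ / 1.208388×10⁻⁵ = 331.020 K
T = 11.6 + 331.020 = 342.620 °C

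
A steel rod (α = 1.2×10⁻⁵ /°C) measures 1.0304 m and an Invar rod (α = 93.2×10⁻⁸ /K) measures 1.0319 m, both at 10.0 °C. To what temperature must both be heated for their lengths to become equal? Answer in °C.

Equal length when α₁L₁ΔT − α₂L₂ΔT = L₂ − L₁ = 1.50×10⁻³ m
α₁L₁ = 1.23648×10⁻⁵, α₂L₂ = 9.617308×10⁻⁷ → Δ(αL) = 1.14030692×10⁻⁵ m/K
ΔT = 1.50×10⁻³ / 1.14030692×10⁻⁵ = 131.544 K, so T = 10.0 + 131.544 = 141.544 °C

T = 141.5 °C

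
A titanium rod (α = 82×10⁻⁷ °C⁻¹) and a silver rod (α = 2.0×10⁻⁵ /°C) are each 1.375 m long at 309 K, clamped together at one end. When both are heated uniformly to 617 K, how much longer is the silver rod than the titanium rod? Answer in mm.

ΔT = 308 K
titanium: ΔL = 82×10⁻⁷ × 1.375 m × 308 = 3.4727×10⁻³ m = 3.4727 mm
silver: ΔL = 2.0×10⁻⁵ × 1.375 m × 308 = 8.4700×10⁻³ m = 8.4700 mm
difference = 8.4700 − 3.4727 = 4.9973 mm

5.00 mm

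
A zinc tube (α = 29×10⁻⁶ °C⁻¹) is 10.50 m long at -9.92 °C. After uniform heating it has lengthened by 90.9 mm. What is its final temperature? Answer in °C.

T = 289 °C

ΔL = αL₀ΔT ⇒ ΔT = ΔL / (αL₀)
ΔT = 90.9×10⁻³ m / (29×10⁻⁶ × 10.50 m) = 298.52 K
T = -9.92 + 298.52 = 288.60 °C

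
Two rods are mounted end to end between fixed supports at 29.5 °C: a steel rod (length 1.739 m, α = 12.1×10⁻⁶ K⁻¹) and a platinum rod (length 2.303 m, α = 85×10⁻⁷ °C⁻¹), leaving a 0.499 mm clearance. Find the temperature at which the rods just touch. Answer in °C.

T = 41.8 °C

α₁L₁ = 2.10419×10⁻⁵ m/K, α₂L₂ = 1.95755×10⁻⁵ m/K → total 4.06174×10⁻⁵ m/K
ΔT = g/(α₁L₁+α₂L₂) = 4.99×10⁻⁴ / 4.06174×10⁻⁵ = 12.285 K
T = 29.5 + 12.285 = 41.785 °C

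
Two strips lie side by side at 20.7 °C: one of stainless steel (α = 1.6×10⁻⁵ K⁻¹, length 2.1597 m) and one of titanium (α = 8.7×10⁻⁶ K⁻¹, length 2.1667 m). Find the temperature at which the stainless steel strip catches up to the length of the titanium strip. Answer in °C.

T = 466.4 °C

L₁(1 + α₁ΔT) = L₂(1 + α₂ΔT) ⇒ ΔT = (L₂ − L₁)/(α₁L₁ − α₂L₂)
L₂ − L₁ = 2.1667 − 2.1597 = 7.00×10⁻³ m
α₁L₁ − α₂L₂ = 1.6×10⁻⁵×2.1597 − 8.7×10⁻⁶×2.1667 = 1.570491×10⁻⁵ m/K
ΔT = 7.00×10⁻³ / 1.570491×10⁻⁵ = 445.720 K
T = 20.7 + 445.720 = 466.420 °C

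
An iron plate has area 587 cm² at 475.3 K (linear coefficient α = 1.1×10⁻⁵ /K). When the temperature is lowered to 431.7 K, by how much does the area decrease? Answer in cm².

ΔA = 0.563 cm²

Area coefficient ≈ 2α; |ΔT| = 43.6 K
ΔA = 2αA₀ΔT = 2(1.1×10⁻⁵)(587)(43.6) = 0.563 cm²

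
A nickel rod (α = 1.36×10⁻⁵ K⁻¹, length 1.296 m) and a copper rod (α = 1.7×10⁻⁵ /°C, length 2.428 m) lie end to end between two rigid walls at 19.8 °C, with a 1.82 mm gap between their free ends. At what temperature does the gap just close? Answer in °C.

T = 50.7 °C

Gap closes when ΔL₁ + ΔL₂ = 1.82 mm = 1.82×10⁻³ m
(α₁L₁ + α₂L₂)ΔT = g
α₁L₁ + α₂L₂ = 1.36×10⁻⁵×1.296 + 1.7×10⁻⁵×2.428 = 5.89016×10⁻⁵ m/K
ΔT = 1.82×10⁻³ / 5.89016×10⁻⁵ = 30.899 K
T = 19.8 + 30.899 = 50.699 °C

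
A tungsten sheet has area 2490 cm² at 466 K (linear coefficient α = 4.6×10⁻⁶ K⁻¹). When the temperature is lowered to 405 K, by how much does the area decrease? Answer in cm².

Area coefficient ≈ 2α; |ΔT| = 61 K
ΔA = 2αA₀ΔT = 2(4.6×10⁻⁶)(2490)(61) = 1.40 cm²

ΔA = 1.40 cm²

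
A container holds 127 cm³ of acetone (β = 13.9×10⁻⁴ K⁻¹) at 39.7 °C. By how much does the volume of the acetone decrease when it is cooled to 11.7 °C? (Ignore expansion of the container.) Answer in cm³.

ΔV = 4.94 cm³

|ΔT| = |11.7 − 39.7| = 28.0 K
ΔV = βV₀ΔT = (13.9×10⁻⁴)(127)(28.0) = 4.94 cm³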